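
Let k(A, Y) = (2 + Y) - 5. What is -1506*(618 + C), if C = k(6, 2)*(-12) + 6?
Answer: -957816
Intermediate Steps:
k(A, Y) = -3 + Y
C = 18 (C = (-3 + 2)*(-12) + 6 = -1*(-12) + 6 = 12 + 6 = 18)
-1506*(618 + C) = -1506*(618 + 18) = -1506*636 = -957816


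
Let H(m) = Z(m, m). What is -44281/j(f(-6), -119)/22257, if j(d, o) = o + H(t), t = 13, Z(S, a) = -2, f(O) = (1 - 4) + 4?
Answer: 44281/2693097 ≈ 0.016442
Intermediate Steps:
f(O) = 1 (f(O) = -3 + 4 = 1)
H(m) = -2
j(d, o) = -2 + o (j(d, o) = o - 2 = -2 + o)
-44281/j(f(-6), -119)/22257 = -44281/(-2 - 119)/22257 = -44281/(-121)*(1/22257) = -44281*(-1/121)*(1/22257) = (44281/121)*(1/22257) = 44281/2693097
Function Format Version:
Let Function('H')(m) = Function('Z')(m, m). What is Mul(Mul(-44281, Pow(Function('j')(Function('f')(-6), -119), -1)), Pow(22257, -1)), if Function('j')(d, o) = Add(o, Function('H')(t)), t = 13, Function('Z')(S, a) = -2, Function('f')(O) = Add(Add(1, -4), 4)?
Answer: Rational(44281, 2693097) ≈ 0.016442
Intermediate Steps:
Function('f')(O) = 1 (Function('f')(O) = Add(-3, 4) = 1)
Function('H')(m) = -2
Function('j')(d, o) = Add(-2, o) (Function('j')(d, o) = Add(o, -2) = Add(-2, o))
Mul(Mul(-44281, Pow(Function('j')(Function('f')(-6), -119), -1)), Pow(22257, -1)) = Mul(Mul(-44281, Pow(Add(-2, -119), -1)), Pow(22257, -1)) = Mul(Mul(-44281, Pow(-121, -1)), Rational(1, 22257)) = Mul(Mul(-44281, Rational(-1, 121)), Rational(1, 22257)) = Mul(Rational(44281, 121), Rational(1, 22257)) = Rational(44281, 2693097)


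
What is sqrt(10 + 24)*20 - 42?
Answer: -42 + 20*sqrt(34) ≈ 74.619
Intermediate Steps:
sqrt(10 + 24)*20 - 42 = sqrt(34)*20 - 42 = 20*sqrt(34) - 42 = -42 + 20*sqrt(34)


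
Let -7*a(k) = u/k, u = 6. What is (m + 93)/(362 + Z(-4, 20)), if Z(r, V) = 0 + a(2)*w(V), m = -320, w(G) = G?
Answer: -1589/2474 ≈ -0.64228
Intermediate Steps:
a(k) = -6/(7*k)
Z(r, V) = -3*V/7 (Z(r, V) = 0 + (-6/7/2)*V = 0 + (-6/7*½)*V = 0 - 3*V/7 = -3*V/7)
(m + 93)/(362 + Z(-4, 20)) = (-320 + 93)/(362 - 3/7*20) = -227/(362 - 60/7) = -227/2474/7 = -227*7/2474 = -1589/2474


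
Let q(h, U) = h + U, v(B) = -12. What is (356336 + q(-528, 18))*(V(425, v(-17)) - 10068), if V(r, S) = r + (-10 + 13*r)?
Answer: -1468849728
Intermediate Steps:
V(r, S) = -10 + 14*r
q(h, U) = U + h
(356336 + q(-528, 18))*(V(425, v(-17)) - 10068) = (356336 + (18 - 528))*((-10 + 14*425) - 10068) = (356336 - 510)*((-10 + 5950) - 10068) = 355826*(5940 - 10068) = 355826*(-4128) = -1468849728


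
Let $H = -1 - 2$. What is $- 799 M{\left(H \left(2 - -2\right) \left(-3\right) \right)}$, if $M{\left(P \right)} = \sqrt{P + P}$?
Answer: $- 4794 \sqrt{2} \approx -6779.7$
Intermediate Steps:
$H = -3$
$M{\left(P \right)} = \sqrt{2} \sqrt{P}$ ($M{\left(P \right)} = \sqrt{2 P} = \sqrt{2} \sqrt{P}$)
$- 799 M{\left(H \left(2 - -2\right) \left(-3\right) \right)} = - 799 \sqrt{2} \sqrt{- 3 \left(2 - -2\right) \left(-3\right)} = - 799 \sqrt{2} \sqrt{- 3 \left(2 + 2\right) \left(-3\right)} = - 799 \sqrt{2} \sqrt{\left(-3\right) 4 \left(-3\right)} = - 799 \sqrt{2} \sqrt{\left(-12\right) \left(-3\right)} = - 799 \sqrt{2} \sqrt{36} = - 799 \sqrt{2} \cdot 6 = - 799 \cdot 6 \sqrt{2} = - 4794 \sqrt{2}$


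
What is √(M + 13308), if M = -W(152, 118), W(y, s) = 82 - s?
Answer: 4*√834 ≈ 115.52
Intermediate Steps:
M = 36 (M = -(82 - 1*118) = -(82 - 118) = -1*(-36) = 36)
√(M + 13308) = √(36 + 13308) = √13344 = 4*√834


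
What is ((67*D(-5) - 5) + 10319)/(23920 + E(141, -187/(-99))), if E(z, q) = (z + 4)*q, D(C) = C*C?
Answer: 107901/217745 ≈ 0.49554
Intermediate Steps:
D(C) = C²
E(z, q) = q*(4 + z) (E(z, q) = (4 + z)*q = q*(4 + z))
((67*D(-5) - 5) + 10319)/(23920 + E(141, -187/(-99))) = ((67*(-5)² - 5) + 10319)/(23920 + (-187/(-99))*(4 + 141)) = ((67*25 - 5) + 10319)/(23920 - 187*(-1/99)*145) = ((1675 - 5) + 10319)/(23920 + (17/9)*145) = (1670 + 10319)/(23920 + 2465/9) = 11989/(217745/9) = 11989*(9/217745) = 107901/217745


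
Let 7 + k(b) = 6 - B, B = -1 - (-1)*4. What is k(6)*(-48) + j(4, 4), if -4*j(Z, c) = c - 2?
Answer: 383/2 ≈ 191.50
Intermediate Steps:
j(Z, c) = 1/2 - c/4 (j(Z, c) = -(c - 2)/4 = -(-2 + c)/4 = 1/2 - c/4)
B = 3 (B = -1 - 1*(-4) = -1 + 4 = 3)
k(b) = -4 (k(b) = -7 + (6 - 1*3) = -7 + (6 - 3) = -7 + 3 = -4)
k(6)*(-48) + j(4, 4) = -4*(-48) + (1/2 - 1/4*4) = 192 + (1/2 - 1) = 192 - 1/2 = 383/2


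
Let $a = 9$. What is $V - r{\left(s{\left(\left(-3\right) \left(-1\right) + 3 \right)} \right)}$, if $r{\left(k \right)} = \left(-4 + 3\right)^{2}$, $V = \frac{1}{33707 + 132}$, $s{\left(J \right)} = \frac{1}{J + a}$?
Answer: $- \frac{33838}{33839} \approx -0.99997$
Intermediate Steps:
$s{\left(J \right)} = \frac{1}{9 + J}$ ($s{\left(J \right)} = \frac{1}{J + 9} = \frac{1}{9 + J}$)
$V = \frac{1}{33839} \approx 2.9552 \cdot 10^{-5}$
$r{\left(k \right)} = 1$ ($r{\left(k \right)} = \left(-1\right)^{2} = 1$)
$V - r{\left(s{\left(\left(-3\right) \left(-1\right) + 3 \right)} \right)} = \frac{1}{33839} - 1 = - \frac{33838}{33839}$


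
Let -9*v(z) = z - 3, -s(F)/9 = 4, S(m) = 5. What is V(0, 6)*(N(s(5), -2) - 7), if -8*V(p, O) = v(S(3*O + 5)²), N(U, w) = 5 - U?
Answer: 187/18 ≈ 10.389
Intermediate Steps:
s(F) = -36 (s(F) = -9*4 = -36)
v(z) = ⅓ - z/9 (v(z) = -(z - 3)/9 = -(-3 + z)/9 = ⅓ - z/9)
V(p, O) = 11/36 (V(p, O) = -(⅓ - ⅑*5²)/8 = -(⅓ - ⅑*25)/8 = -(⅓ - 25/9)/8 = -⅛*(-22/9) = 11/36)
V(0, 6)*(N(s(5), -2) - 7) = 11*((5 - 1*(-36)) - 7)/36 = 11*((5 + 36) - 7)/36 = 11*(41 - 7)/36 = (11/36)*34 = 187/18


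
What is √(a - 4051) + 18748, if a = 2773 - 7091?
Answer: 18748 + I*√8369 ≈ 18748.0 + 91.482*I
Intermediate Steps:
a = -4318
√(a - 4051) + 18748 = √(-4318 - 4051) + 18748 = √(-8369) + 18748 = I*√8369 + 18748 = 18748 + I*√8369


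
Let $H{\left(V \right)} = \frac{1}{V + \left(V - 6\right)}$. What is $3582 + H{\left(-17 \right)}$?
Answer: $\frac{143279}{40} \approx 3582.0$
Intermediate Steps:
$H{\left(V \right)} = \frac{1}{-6 + 2 V}$ ($H{\left(V \right)} = \frac{1}{V + \left(-6 + V\right)} = \frac{1}{-6 + 2 V}$)
$3582 + H{\left(-17 \right)} = 3582 + \frac{1}{2 \left(-3 - 17\right)} = 3582 + \frac{1}{2 \left(-20\right)} = 3582 + \frac{1}{2} \left(- \frac{1}{20}\right) = 3582 - \frac{1}{40} = \frac{143279}{40}$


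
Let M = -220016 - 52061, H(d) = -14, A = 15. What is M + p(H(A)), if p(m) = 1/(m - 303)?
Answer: -86248410/317 ≈ -2.7208e+5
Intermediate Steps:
p(m) = 1/(-303 + m)
M = -272077
M + p(H(A)) = -272077 + 1/(-303 - 14) = -272077 + 1/(-317) = -272077 - 1/317 = -86248410/317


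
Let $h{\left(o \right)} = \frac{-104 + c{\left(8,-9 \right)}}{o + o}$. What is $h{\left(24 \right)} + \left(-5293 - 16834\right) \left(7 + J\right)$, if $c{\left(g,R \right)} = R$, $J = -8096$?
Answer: $\frac{8591294431}{48} \approx 1.7899 \cdot 10^{8}$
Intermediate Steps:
$h{\left(o \right)} = - \frac{113}{2 o}$ ($h{\left(o \right)} = \frac{-104 - 9}{o + o} = - \frac{113}{2 o}$)
$h{\left(24 \right)} + \left(-5293 - 16834\right) \left(7 + J\right) = - \frac{113}{2 \cdot 24} + \left(-5293 - 16834\right) \left(7 - 8096\right) = \left(- \frac{113}{2}\right) \frac{1}{24} - -178985303 = - \frac{113}{48} + 178985303 = \frac{8591294431}{48}$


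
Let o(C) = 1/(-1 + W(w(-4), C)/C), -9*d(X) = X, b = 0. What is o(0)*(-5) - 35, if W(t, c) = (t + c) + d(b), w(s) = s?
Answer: -35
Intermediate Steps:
d(X) = -X/9
W(t, c) = c + t (W(t, c) = (t + c) - 1/9*0 = (c + t) + 0 = c + t)
o(C) = 1/(-1 + (-4 + C)/C) (o(C) = 1/(-1 + (C - 4)/C) = 1/(-1 + (-4 + C)/C))
o(0)*(-5) - 35 = -1/4*0*(-5) - 35 = 0*(-5) - 35 = 0 - 35 = -35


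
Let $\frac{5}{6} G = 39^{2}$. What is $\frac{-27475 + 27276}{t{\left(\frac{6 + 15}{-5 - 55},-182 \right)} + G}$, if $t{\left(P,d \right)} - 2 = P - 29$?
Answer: $- \frac{3980}{35957} \approx -0.11069$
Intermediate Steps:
$G = \frac{9126}{5}$ ($G = \frac{6 \cdot 39^{2}}{5} = \frac{6}{5} \cdot 1521 = \frac{9126}{5} \approx 1825.2$)
$t{\left(P,d \right)} = -27 + P$ ($t{\left(P,d \right)} = 2 + \left(P - 29\right) = 2 + \left(-29 + P\right) = -27 + P$)
$\frac{-27475 + 27276}{t{\left(\frac{6 + 15}{-5 - 55},-182 \right)} + G} = \frac{-27475 + 27276}{\left(-27 + \frac{6 + 15}{-5 - 55}\right) + \frac{9126}{5}} = - \frac{199}{\left(-27 + \frac{21}{-60}\right) + \frac{9126}{5}} = - \frac{199}{\left(-27 + 21 \left(- \frac{1}{60}\right)\right) + \frac{9126}{5}} = - \frac{199}{\left(-27 - \frac{7}{20}\right) + \frac{9126}{5}} = - \frac{199}{- \frac{547}{20} + \frac{9126}{5}} = - \frac{199}{\frac{35957}{20}} = \left(-199\right) \frac{20}{35957} = - \frac{3980}{35957}$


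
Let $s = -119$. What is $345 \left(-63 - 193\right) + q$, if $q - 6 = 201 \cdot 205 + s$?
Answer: $-47228$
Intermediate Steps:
$q = 41092$ ($q = 6 + \left(201 \cdot 205 - 119\right) = 6 + \left(41205 - 119\right) = 6 + 41086 = 41092$)
$345 \left(-63 - 193\right) + q = 345 \left(-63 - 193\right) + 41092 = 345 \left(-256\right) + 41092 = -88320 + 41092 = -47228$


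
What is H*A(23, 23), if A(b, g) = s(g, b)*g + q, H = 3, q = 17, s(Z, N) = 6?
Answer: 465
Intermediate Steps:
A(b, g) = 17 + 6*g (A(b, g) = 6*g + 17 = 17 + 6*g)
H*A(23, 23) = 3*(17 + 6*23) = 3*(17 + 138) = 3*155 = 465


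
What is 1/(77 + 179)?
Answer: 1/256 ≈ 0.0039063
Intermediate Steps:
1/(77 + 179) = 1/256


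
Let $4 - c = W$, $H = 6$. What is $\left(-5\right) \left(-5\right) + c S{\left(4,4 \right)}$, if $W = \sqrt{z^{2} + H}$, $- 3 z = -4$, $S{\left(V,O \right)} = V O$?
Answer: $89 - \frac{16 \sqrt{70}}{3} \approx 44.378$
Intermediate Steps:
$S{\left(V,O \right)} = O V$
$z = \frac{4}{3}$ ($z = \left(- \frac{1}{3}\right) \left(-4\right) = \frac{4}{3} \approx 1.3333$)
$W = \frac{\sqrt{70}}{3}$ ($W = \sqrt{\left(\frac{4}{3}\right)^{2} + 6} = \sqrt{\frac{16}{9} + 6} = \sqrt{\frac{70}{9}} = \frac{\sqrt{70}}{3} \approx 2.7889$)
$c = 4 - \frac{\sqrt{70}}{3} \approx 1.2111$
$\left(-5\right) \left(-5\right) + c S{\left(4,4 \right)} = \left(-5\right) \left(-5\right) + \left(4 - \frac{\sqrt{70}}{3}\right) 4 \cdot 4 = 25 + \left(4 - \frac{\sqrt{70}}{3}\right) 16 = 25 + \left(64 - \frac{16 \sqrt{70}}{3}\right) = 89 - \frac{16 \sqrt{70}}{3}$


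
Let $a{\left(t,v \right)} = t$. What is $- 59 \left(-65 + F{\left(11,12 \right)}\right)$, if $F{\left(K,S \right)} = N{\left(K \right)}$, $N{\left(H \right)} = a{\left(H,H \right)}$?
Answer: $3186$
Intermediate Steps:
$N{\left(H \right)} = H$
$F{\left(K,S \right)} = K$
$- 59 \left(-65 + F{\left(11,12 \right)}\right) = - 59 \left(-65 + 11\right) = \left(-59\right) \left(-54\right) = 3186$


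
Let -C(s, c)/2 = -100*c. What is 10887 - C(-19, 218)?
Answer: -32713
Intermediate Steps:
C(s, c) = 200*c (C(s, c) = -(-2)*100*c = -(-200)*c = 200*c)
10887 - C(-19, 218) = 10887 - 200*218 = 10887 - 1*43600 = 10887 - 43600 = -32713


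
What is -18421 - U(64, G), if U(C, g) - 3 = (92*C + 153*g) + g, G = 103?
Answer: -40174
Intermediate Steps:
U(C, g) = 3 + 92*C + 154*g (U(C, g) = 3 + ((92*C + 153*g) + g) = 3 + (92*C + 154*g) = 3 + 92*C + 154*g)
-18421 - U(64, G) = -18421 - (3 + 92*64 + 154*103) = -18421 - (3 + 5888 + 15862) = -18421 - 1*21753 = -18421 - 21753 = -40174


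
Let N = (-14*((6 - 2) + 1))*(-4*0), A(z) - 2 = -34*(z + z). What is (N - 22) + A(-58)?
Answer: 3924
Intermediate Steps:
A(z) = 2 - 68*z (A(z) = 2 - 34*(z + z) = 2 - 68*z)
N = 0 (N = -14*(4 + 1)*0 = -14*5*0 = -70*0 = 0)
(N - 22) + A(-58) = (0 - 22) + (2 - 68*(-58)) = -22 + (2 + 3944) = -22 + 3946 = 3924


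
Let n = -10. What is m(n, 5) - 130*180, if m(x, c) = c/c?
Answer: -23399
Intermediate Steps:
m(x, c) = 1
m(n, 5) - 130*180 = 1 - 130*180 = 1 - 23400 = -23399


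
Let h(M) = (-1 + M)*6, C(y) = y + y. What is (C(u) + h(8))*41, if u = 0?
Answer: 1722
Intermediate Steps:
C(y) = 2*y
h(M) = -6 + 6*M
(C(u) + h(8))*41 = (2*0 + (-6 + 6*8))*41 = (0 + (-6 + 48))*41 = (0 + 42)*41 = 42*41 = 1722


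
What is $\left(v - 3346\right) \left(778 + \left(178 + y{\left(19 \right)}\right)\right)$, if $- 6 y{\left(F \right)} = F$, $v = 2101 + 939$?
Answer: $-291567$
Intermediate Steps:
$v = 3040$
$y{\left(F \right)} = - \frac{F}{6}$
$\left(v - 3346\right) \left(778 + \left(178 + y{\left(19 \right)}\right)\right) = \left(3040 - 3346\right) \left(778 + \left(178 - \frac{19}{6}\right)\right) = - 306 \left(778 + \left(178 - \frac{19}{6}\right)\right) = - 306 \left(778 + \frac{1049}{6}\right) = \left(-306\right) \frac{5717}{6} = -291567$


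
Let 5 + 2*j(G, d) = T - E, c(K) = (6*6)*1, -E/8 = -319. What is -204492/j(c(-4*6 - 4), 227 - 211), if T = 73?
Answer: 34082/207 ≈ 164.65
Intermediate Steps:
E = 2552 (E = -8*(-319) = 2552)
c(K) = 36 (c(K) = 36*1 = 36)
j(G, d) = -1242 (j(G, d) = -5/2 + (73 - 1*2552)/2 = -5/2 + (73 - 2552)/2 = -5/2 + (½)*(-2479) = -5/2 - 2479/2 = -1242)
-204492/j(c(-4*6 - 4), 227 - 211) = -204492/(-1242) = -204492*(-1/1242) = 34082/207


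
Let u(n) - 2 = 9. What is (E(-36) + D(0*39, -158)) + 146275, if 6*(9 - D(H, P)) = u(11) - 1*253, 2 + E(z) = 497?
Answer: 440458/3 ≈ 1.4682e+5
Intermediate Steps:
u(n) = 11 (u(n) = 2 + 9 = 11)
E(z) = 495 (E(z) = -2 + 497 = 495)
D(H, P) = 148/3 (D(H, P) = 9 - (11 - 1*253)/6 = 9 - (11 - 253)/6 = 9 - 1/6*(-242) = 9 + 121/3 = 148/3)
(E(-36) + D(0*39, -158)) + 146275 = (495 + 148/3) + 146275 = 1633/3 + 146275 = 440458/3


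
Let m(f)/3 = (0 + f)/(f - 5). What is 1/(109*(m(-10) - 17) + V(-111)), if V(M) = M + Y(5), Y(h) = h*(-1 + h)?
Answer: -1/1726 ≈ -0.00057937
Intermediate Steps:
V(M) = 20 + M (V(M) = M + 5*(-1 + 5) = M + 5*4 = M + 20 = 20 + M)
m(f) = 3*f/(-5 + f) (m(f) = 3*((0 + f)/(f - 5)) = 3*(f/(-5 + f)) = 3*f/(-5 + f))
1/(109*(m(-10) - 17) + V(-111)) = 1/(109*(3*(-10)/(-5 - 10) - 17) + (20 - 111)) = 1/(109*(3*(-10)/(-15) - 17) - 91) = 1/(109*(3*(-10)*(-1/15) - 17) - 91) = 1/(109*(2 - 17) - 91) = 1/(109*(-15) - 91) = 1/(-1635 - 91) = 1/(-1726) = -1/1726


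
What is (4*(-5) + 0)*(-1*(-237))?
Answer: -4740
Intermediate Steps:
(4*(-5) + 0)*(-1*(-237)) = (-20 + 0)*237 = -20*237 = -4740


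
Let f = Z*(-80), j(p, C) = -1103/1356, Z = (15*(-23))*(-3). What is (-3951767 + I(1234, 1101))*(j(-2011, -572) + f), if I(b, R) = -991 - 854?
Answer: 110975816158909/339 ≈ 3.2736e+11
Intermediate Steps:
Z = 1035 (Z = -345*(-3) = 1035)
j(p, C) = -1103/1356 (j(p, C) = -1103*1/1356 = -1103/1356)
I(b, R) = -1845
f = -82800 (f = 1035*(-80) = -82800)
(-3951767 + I(1234, 1101))*(j(-2011, -572) + f) = (-3951767 - 1845)*(-1103/1356 - 82800) = -3953612*(-112277903/1356) = 110975816158909/339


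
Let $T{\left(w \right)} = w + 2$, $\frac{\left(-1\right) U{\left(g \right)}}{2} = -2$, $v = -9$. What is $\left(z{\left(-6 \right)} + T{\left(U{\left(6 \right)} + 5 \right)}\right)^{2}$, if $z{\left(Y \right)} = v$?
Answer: $4$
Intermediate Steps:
$U{\left(g \right)} = 4$ ($U{\left(g \right)} = \left(-2\right) \left(-2\right) = 4$)
$z{\left(Y \right)} = -9$
$T{\left(w \right)} = 2 + w$
$\left(z{\left(-6 \right)} + T{\left(U{\left(6 \right)} + 5 \right)}\right)^{2} = \left(-9 + \left(2 + \left(4 + 5\right)\right)\right)^{2} = \left(-9 + \left(2 + 9\right)\right)^{2} = \left(-9 + 11\right)^{2} = 2^{2} = 4$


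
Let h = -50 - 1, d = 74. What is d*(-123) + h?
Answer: -9153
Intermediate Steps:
h = -51
d*(-123) + h = 74*(-123) - 51 = -9102 - 51 = -9153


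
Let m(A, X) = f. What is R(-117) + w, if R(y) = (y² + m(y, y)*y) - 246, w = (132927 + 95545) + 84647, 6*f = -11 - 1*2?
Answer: 653631/2 ≈ 3.2682e+5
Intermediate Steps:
f = -13/6 (f = (-11 - 1*2)/6 = (-11 - 2)/6 = (⅙)*(-13) = -13/6 ≈ -2.1667)
m(A, X) = -13/6
w = 313119 (w = 228472 + 84647 = 313119)
R(y) = -246 + y² - 13*y/6 (R(y) = (y² - 13*y/6) - 246 = -246 + y² - 13*y/6)
R(-117) + w = (-246 + (-117)² - 13/6*(-117)) + 313119 = (-246 + 13689 + 507/2) + 313119 = 27393/2 + 313119 = 653631/2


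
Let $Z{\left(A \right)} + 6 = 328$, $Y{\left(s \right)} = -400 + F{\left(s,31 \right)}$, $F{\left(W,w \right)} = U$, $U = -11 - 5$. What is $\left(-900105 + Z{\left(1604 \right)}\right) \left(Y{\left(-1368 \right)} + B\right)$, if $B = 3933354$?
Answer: $-3538790752454$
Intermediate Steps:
$U = -16$ ($U = -11 - 5 = -16$)
$F{\left(W,w \right)} = -16$
$Y{\left(s \right)} = -416$ ($Y{\left(s \right)} = -400 - 16 = -416$)
$Z{\left(A \right)} = 322$ ($Z{\left(A \right)} = -6 + 328 = 322$)
$\left(-900105 + Z{\left(1604 \right)}\right) \left(Y{\left(-1368 \right)} + B\right) = \left(-900105 + 322\right) \left(-416 + 3933354\right) = \left(-899783\right) 3932938 = -3538790752454$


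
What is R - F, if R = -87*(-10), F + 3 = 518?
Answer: 355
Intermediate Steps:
F = 515 (F = -3 + 518 = 515)
R = 870
R - F = 870 - 1*515 = 870 - 515 = 355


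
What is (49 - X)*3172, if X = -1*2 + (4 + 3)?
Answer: 139568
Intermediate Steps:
X = 5 (X = -2 + 7 = 5)
(49 - X)*3172 = (49 - 1*5)*3172 = (49 - 5)*3172 = 44*3172 = 139568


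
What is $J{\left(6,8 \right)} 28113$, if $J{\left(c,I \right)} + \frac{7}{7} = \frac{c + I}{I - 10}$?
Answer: $-224904$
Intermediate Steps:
$J{\left(c,I \right)} = -1 + \frac{I + c}{-10 + I}$ ($J{\left(c,I \right)} = -1 + \frac{c + I}{I - 10} = -1 + \frac{I + c}{-10 + I}$)
$J{\left(6,8 \right)} 28113 = \frac{10 + 6}{-10 + 8} \cdot 28113 = \frac{1}{-2} \cdot 16 \cdot 28113 = \left(- \frac{1}{2}\right) 16 \cdot 28113 = \left(-8\right) 28113 = -224904$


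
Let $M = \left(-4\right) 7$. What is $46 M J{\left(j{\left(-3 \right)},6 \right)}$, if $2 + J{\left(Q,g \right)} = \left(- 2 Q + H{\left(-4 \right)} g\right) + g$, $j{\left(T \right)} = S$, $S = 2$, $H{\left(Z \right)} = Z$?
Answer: $30912$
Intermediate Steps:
$M = -28$
$j{\left(T \right)} = 2$
$J{\left(Q,g \right)} = -2 - 3 g - 2 Q$ ($J{\left(Q,g \right)} = -2 + \left(\left(- 2 Q - 4 g\right) + g\right) = -2 + \left(\left(- 4 g - 2 Q\right) + g\right) = -2 - \left(2 Q + 3 g\right) = -2 - 3 g - 2 Q$)
$46 M J{\left(j{\left(-3 \right)},6 \right)} = 46 \left(-28\right) \left(-2 - 18 - 4\right) = - 1288 \left(-2 - 18 - 4\right) = \left(-1288\right) \left(-24\right) = 30912$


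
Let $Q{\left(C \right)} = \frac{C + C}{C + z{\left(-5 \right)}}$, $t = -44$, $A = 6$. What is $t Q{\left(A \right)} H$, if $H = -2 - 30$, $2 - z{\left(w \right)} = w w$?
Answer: $- \frac{16896}{17} \approx -993.88$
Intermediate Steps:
$z{\left(w \right)} = 2 - w^{2}$ ($z{\left(w \right)} = 2 - w w = 2 - w^{2}$)
$Q{\left(C \right)} = \frac{2 C}{-23 + C}$ ($Q{\left(C \right)} = \frac{C + C}{C + \left(2 - \left(-5\right)^{2}\right)} = \frac{2 C}{C + \left(2 - 25\right)} = \frac{2 C}{C - 23} = \frac{2 C}{-23 + C}$)
$H = -32$ ($H = -2 - 30 = -32$)
$t Q{\left(A \right)} H = - 44 \cdot 2 \cdot 6 \frac{1}{-23 + 6} \left(-32\right) = - 44 \cdot 2 \cdot 6 \frac{1}{-17} \left(-32\right) = - 44 \cdot 2 \cdot 6 \left(- \frac{1}{17}\right) \left(-32\right) = \left(-44\right) \left(- \frac{12}{17}\right) \left(-32\right) = \frac{528}{17} \left(-32\right) = - \frac{16896}{17}$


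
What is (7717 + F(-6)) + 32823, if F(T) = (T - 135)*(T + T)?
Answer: 42232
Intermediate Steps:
F(T) = 2*T*(-135 + T) (F(T) = (-135 + T)*(2*T) = 2*T*(-135 + T))
(7717 + F(-6)) + 32823 = (7717 + 2*(-6)*(-135 - 6)) + 32823 = (7717 + 2*(-6)*(-141)) + 32823 = (7717 + 1692) + 32823 = 9409 + 32823 = 42232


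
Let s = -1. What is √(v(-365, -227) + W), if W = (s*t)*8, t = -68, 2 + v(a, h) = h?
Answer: 3*√35 ≈ 17.748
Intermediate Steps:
v(a, h) = -2 + h
W = 544 (W = -1*(-68)*8 = 68*8 = 544)
√(v(-365, -227) + W) = √((-2 - 227) + 544) = √(-229 + 544) = √315 = 3*√35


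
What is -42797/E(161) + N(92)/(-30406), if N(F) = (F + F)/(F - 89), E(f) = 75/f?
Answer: -4554499637/49575 ≈ -91871.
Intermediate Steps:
N(F) = 2*F/(-89 + F) (N(F) = (2*F)/(-89 + F) = 2*F/(-89 + F))
-42797/E(161) + N(92)/(-30406) = -42797/(75/161) + (2*92/(-89 + 92))/(-30406) = -42797/(75*(1/161)) + (2*92/3)*(-1/30406) = -42797/75/161 + (2*92*(⅓))*(-1/30406) = -42797*161/75 + (184/3)*(-1/30406) = -6890317/75 - 4/1983 = -4554499637/49575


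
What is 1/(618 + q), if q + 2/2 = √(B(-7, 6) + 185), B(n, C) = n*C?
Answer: 617/380546 - √143/380546 ≈ 0.0015899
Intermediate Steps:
B(n, C) = C*n
q = -1 + √143 (q = -1 + √(6*(-7) + 185) = -1 + √(-42 + 185) = -1 + √143 ≈ 10.958)
1/(618 + q) = 1/(618 + (-1 + √143)) = 1/(617 + √143)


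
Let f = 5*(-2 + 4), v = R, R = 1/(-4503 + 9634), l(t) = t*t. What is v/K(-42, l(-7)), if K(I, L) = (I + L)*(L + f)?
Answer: 1/2119103 ≈ 4.7190e-7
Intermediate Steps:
l(t) = t²
R = 1/5131 ≈ 0.00019489
v = 1/5131 ≈ 0.00019489
f = 10 (f = 5*2 = 10)
K(I, L) = (10 + L)*(I + L) (K(I, L) = (I + L)*(L + 10) = (I + L)*(10 + L) = (10 + L)*(I + L))
v/K(-42, l(-7)) = 1/(5131*(((-7)²)² + 10*(-42) + 10*(-7)² - 42*(-7)²)) = 1/(5131*(49² - 420 + 10*49 - 42*49)) = 1/(5131*(2401 - 420 + 490 - 2058)) = (1/5131)/413 = (1/5131)*(1/413) = 1/2119103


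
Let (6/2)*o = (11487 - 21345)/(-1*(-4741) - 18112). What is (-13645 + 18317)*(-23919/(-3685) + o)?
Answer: 23145914944/735405 ≈ 31474.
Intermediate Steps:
o = 3286/13371 (o = ((11487 - 21345)/(-1*(-4741) - 18112))/3 = (-9858/(4741 - 18112))/3 = (-9858/(-13371))/3 = (-9858*(-1/13371))/3 = (⅓)*(3286/4457) = 3286/13371 ≈ 0.24576)
(-13645 + 18317)*(-23919/(-3685) + o) = (-13645 + 18317)*(-23919/(-3685) + 3286/13371) = 4672*(-23919*(-1/3685) + 3286/13371) = 4672*(357/55 + 3286/13371) = 4672*(4954177/735405) = 23145914944/735405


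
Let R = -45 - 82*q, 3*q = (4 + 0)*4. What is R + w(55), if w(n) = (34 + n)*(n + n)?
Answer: 27923/3 ≈ 9307.7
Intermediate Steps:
q = 16/3 (q = ((4 + 0)*4)/3 = (4*4)/3 = (1/3)*16 = 16/3 ≈ 5.3333)
w(n) = 2*n*(34 + n) (w(n) = (34 + n)*(2*n) = 2*n*(34 + n))
R = -1447/3 (R = -45 - 82*16/3 = -45 - 1312/3 = -1447/3 ≈ -482.33)
R + w(55) = -1447/3 + 2*55*(34 + 55) = -1447/3 + 2*55*89 = -1447/3 + 9790 = 27923/3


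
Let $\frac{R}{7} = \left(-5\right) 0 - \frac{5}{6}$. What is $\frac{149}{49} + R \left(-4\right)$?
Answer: $\frac{3877}{147} \approx 26.374$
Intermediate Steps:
$R = - \frac{35}{6}$ ($R = 7 \left(\left(-5\right) 0 - \frac{5}{6}\right) = 7 \left(0 - \frac{5}{6}\right) = 7 \left(- \frac{5}{6}\right) = - \frac{35}{6} \approx -5.8333$)
$\frac{149}{49} + R \left(-4\right) = \frac{149}{49} - - \frac{70}{3} = 149 \cdot \frac{1}{49} + \frac{70}{3} = \frac{149}{49} + \frac{70}{3} = \frac{3877}{147}$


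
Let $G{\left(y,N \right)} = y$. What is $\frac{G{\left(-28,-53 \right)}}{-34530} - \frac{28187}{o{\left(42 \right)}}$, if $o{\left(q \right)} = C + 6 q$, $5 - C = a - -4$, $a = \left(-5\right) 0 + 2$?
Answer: $- \frac{486645041}{4333515} \approx -112.3$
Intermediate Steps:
$a = 2$ ($a = 0 + 2 = 2$)
$C = -1$ ($C = 5 - \left(2 - -4\right) = 5 - \left(2 + 4\right) = 5 - 6 = -1$)
$o{\left(q \right)} = -1 + 6 q$
$\frac{G{\left(-28,-53 \right)}}{-34530} - \frac{28187}{o{\left(42 \right)}} = - \frac{28}{-34530} - \frac{28187}{-1 + 6 \cdot 42} = \left(-28\right) \left(- \frac{1}{34530}\right) - \frac{28187}{-1 + 252} = \frac{14}{17265} - \frac{28187}{251} = - \frac{486645041}{4333515}$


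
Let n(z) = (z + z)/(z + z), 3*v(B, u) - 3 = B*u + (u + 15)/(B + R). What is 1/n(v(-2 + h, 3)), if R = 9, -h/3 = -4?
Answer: 1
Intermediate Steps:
h = 12 (h = -3*(-4) = 12)
v(B, u) = 1 + B*u/3 + (15 + u)/(3*(9 + B)) (v(B, u) = 1 + (B*u + (u + 15)/(B + 9))/3 = 1 + (B*u + (15 + u)/(9 + B))/3 = 1 + (B*u/3 + (15 + u)/(3*(9 + B))) = 1 + B*u/3 + (15 + u)/(3*(9 + B)))
n(z) = 1 (n(z) = (2*z)/((2*z)) = (2*z)*(1/(2*z)) = 1)
1/n(v(-2 + h, 3)) = 1/1 = 1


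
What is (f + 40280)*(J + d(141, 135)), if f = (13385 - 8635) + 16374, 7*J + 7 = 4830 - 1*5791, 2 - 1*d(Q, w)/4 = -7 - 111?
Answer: 20982624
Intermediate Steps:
d(Q, w) = 480 (d(Q, w) = 8 - 4*(-7 - 111) = 8 - 4*(-118) = 8 + 472 = 480)
J = -968/7 (J = -1 + (4830 - 1*5791)/7 = -1 + (4830 - 5791)/7 = -1 + (⅐)*(-961) = -1 - 961/7 = -968/7 ≈ -138.29)
f = 21124 (f = 4750 + 16374 = 21124)
(f + 40280)*(J + d(141, 135)) = (21124 + 40280)*(-968/7 + 480) = 61404*(2392/7) = 20982624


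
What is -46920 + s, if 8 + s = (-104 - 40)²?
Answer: -26192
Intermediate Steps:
s = 20728 (s = -8 + (-104 - 40)² = -8 + (-144)² = -8 + 20736 = 20728)
-46920 + s = -46920 + 20728 = -26192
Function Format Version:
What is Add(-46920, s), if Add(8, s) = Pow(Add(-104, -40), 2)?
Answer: -26192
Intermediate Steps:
s = 20728 (s = Add(-8, Pow(Add(-104, -40), 2)) = Add(-8, Pow(-144, 2)) = Add(-8, 20736) = 20728)
Add(-46920, s) = Add(-46920, 20728) = -26192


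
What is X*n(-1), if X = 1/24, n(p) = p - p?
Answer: 0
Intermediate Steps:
n(p) = 0
X = 1/24 ≈ 0.041667
X*n(-1) = (1/24)*0 = 0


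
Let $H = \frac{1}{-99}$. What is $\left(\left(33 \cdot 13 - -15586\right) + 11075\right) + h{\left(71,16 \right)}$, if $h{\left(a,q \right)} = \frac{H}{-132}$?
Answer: $\frac{354012121}{13068} \approx 27090.0$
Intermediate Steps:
$H = - \frac{1}{99} \approx -0.010101$
$h{\left(a,q \right)} = \frac{1}{13068}$ ($h{\left(a,q \right)} = - \frac{1}{99 \left(-132\right)} = \left(- \frac{1}{99}\right) \left(- \frac{1}{132}\right) = \frac{1}{13068}$)
$\left(\left(33 \cdot 13 - -15586\right) + 11075\right) + h{\left(71,16 \right)} = \left(\left(33 \cdot 13 - -15586\right) + 11075\right) + \frac{1}{13068} = \left(\left(429 + 15586\right) + 11075\right) + \frac{1}{13068} = \left(16015 + 11075\right) + \frac{1}{13068} = 27090 + \frac{1}{13068} = \frac{354012121}{13068}$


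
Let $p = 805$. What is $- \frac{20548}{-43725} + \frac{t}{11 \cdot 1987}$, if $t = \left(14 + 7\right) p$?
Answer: $\frac{108026251}{86881575} \approx 1.2434$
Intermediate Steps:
$t = 16905$ ($t = \left(14 + 7\right) 805 = 21 \cdot 805 = 16905$)
$- \frac{20548}{-43725} + \frac{t}{11 \cdot 1987} = - \frac{20548}{-43725} + \frac{16905}{11 \cdot 1987} = \left(-20548\right) \left(- \frac{1}{43725}\right) + \frac{16905}{21857} = \frac{1868}{3975} + 16905 \cdot \frac{1}{21857} = \frac{1868}{3975} + \frac{16905}{21857} = \frac{108026251}{86881575}$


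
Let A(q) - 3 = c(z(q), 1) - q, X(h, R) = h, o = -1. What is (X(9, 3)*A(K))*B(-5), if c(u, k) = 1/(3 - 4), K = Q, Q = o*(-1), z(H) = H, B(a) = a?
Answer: -45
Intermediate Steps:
Q = 1 (Q = -1*(-1) = 1)
K = 1
c(u, k) = -1 (c(u, k) = 1/(-1) = -1)
A(q) = 2 - q (A(q) = 3 + (-1 - q) = 2 - q)
(X(9, 3)*A(K))*B(-5) = (9*(2 - 1*1))*(-5) = (9*(2 - 1))*(-5) = (9*1)*(-5) = 9*(-5) = -45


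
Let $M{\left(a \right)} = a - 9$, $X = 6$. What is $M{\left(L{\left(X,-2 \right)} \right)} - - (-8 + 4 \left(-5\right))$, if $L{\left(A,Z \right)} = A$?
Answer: $-31$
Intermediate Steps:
$M{\left(a \right)} = -9 + a$
$M{\left(L{\left(X,-2 \right)} \right)} - - (-8 + 4 \left(-5\right)) = \left(-9 + 6\right) - - (-8 + 4 \left(-5\right)) = -3 - - (-8 - 20) = -3 - \left(-1\right) \left(-28\right) = -3 - 28 = -31$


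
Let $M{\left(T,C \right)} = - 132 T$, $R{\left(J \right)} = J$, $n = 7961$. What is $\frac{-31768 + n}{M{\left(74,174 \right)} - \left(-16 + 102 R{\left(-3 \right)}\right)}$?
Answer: $\frac{23807}{9446} \approx 2.5203$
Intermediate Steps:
$\frac{-31768 + n}{M{\left(74,174 \right)} - \left(-16 + 102 R{\left(-3 \right)}\right)} = \frac{-31768 + 7961}{\left(-132\right) 74 + \left(16 - -306\right)} = - \frac{23807}{-9768 + \left(16 + 306\right)} = - \frac{23807}{-9768 + 322} = - \frac{23807}{-9446} = \left(-23807\right) \left(- \frac{1}{9446}\right) = \frac{23807}{9446}$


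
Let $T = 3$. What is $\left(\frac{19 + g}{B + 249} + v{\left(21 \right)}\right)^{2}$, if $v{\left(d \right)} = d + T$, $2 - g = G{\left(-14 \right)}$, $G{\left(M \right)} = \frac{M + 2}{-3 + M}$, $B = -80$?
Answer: $\frac{4802074209}{8254129} \approx 581.78$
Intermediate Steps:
$G{\left(M \right)} = \frac{2 + M}{-3 + M}$
$g = \frac{22}{17}$ ($g = 2 - \frac{2 - 14}{-3 - 14} = 2 - \frac{1}{-17} \left(-12\right) = 2 - \left(- \frac{1}{17}\right) \left(-12\right) = 2 - \frac{12}{17} = \frac{22}{17} \approx 1.2941$)
$v{\left(d \right)} = 3 + d$ ($v{\left(d \right)} = d + 3 = 3 + d$)
$\left(\frac{19 + g}{B + 249} + v{\left(21 \right)}\right)^{2} = \left(\frac{19 + \frac{22}{17}}{-80 + 249} + \left(3 + 21\right)\right)^{2} = \left(\frac{345}{17 \cdot 169} + 24\right)^{2} = \left(\frac{345}{17} \cdot \frac{1}{169} + 24\right)^{2} = \left(\frac{345}{2873} + 24\right)^{2} = \left(\frac{69297}{2873}\right)^{2} = \frac{4802074209}{8254129}$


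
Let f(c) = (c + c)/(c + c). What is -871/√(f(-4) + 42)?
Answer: -871*√43/43 ≈ -132.83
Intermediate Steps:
f(c) = 1 (f(c) = (2*c)/((2*c)) = (2*c)*(1/(2*c)) = 1)
-871/√(f(-4) + 42) = -871/√(1 + 42) = -871*√43/43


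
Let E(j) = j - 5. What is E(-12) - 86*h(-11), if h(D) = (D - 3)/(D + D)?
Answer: -789/11 ≈ -71.727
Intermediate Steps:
E(j) = -5 + j
h(D) = (-3 + D)/(2*D) (h(D) = (-3 + D)/((2*D)) = (-3 + D)*(1/(2*D)) = (-3 + D)/(2*D))
E(-12) - 86*h(-11) = (-5 - 12) - 43*(-3 - 11)/(-11) = -17 - 43*(-1)*(-14)/11 = -17 - 86*7/11 = -17 - 602/11 = -789/11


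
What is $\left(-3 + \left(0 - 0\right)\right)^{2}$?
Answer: $9$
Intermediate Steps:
$\left(-3 + \left(0 - 0\right)\right)^{2} = \left(-3 + \left(0 + 0\right)\right)^{2} = \left(-3 + 0\right)^{2} = \left(-3\right)^{2} = 9$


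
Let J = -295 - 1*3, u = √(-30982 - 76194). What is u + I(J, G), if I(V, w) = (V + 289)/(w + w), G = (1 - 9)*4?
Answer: 9/64 + 2*I*√26794 ≈ 0.14063 + 327.38*I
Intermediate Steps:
u = 2*I*√26794 (u = √(-107176) = 2*I*√26794 ≈ 327.38*I)
G = -32 (G = -8*4 = -32)
J = -298 (J = -295 - 3 = -298)
I(V, w) = (289 + V)/(2*w) (I(V, w) = (289 + V)/((2*w)) = (289 + V)*(1/(2*w)) = (289 + V)/(2*w))
u + I(J, G) = 2*I*√26794 + (½)*(289 - 298)/(-32) = 2*I*√26794 + (½)*(-1/32)*(-9) = 2*I*√26794 + 9/64 = 9/64 + 2*I*√26794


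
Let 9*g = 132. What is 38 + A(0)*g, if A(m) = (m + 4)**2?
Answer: 818/3 ≈ 272.67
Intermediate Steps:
g = 44/3 (g = (1/9)*132 = 44/3 ≈ 14.667)
A(m) = (4 + m)**2
38 + A(0)*g = 38 + (4 + 0)**2*(44/3) = 38 + 4**2*(44/3) = 38 + 16*(44/3) = 38 + 704/3 = 818/3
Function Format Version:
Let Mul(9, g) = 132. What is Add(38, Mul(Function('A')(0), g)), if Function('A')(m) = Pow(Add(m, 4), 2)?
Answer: Rational(818, 3) ≈ 272.67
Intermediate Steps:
g = Rational(44, 3) (g = Mul(Rational(1, 9), 132) = Rational(44, 3) ≈ 14.667)
Function('A')(m) = Pow(Add(4, m), 2)
Add(38, Mul(Function('A')(0), g)) = Add(38, Mul(Pow(Add(4, 0), 2), Rational(44, 3))) = Add(38, Mul(Pow(4, 2), Rational(44, 3))) = Add(38, Mul(16, Rational(44, 3))) = Add(38, Rational(704, 3)) = Rational(818, 3)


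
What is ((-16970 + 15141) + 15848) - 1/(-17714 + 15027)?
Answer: 37669054/2687 ≈ 14019.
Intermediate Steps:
((-16970 + 15141) + 15848) - 1/(-17714 + 15027) = (-1829 + 15848) - 1/(-2687) = 14019 - 1*(-1/2687) = 14019 + 1/2687 = 37669054/2687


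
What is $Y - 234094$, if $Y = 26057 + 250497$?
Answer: $42460$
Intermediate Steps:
$Y = 276554$
$Y - 234094 = 276554 - 234094 = 42460$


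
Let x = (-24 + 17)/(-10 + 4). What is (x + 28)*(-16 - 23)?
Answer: -2275/2 ≈ -1137.5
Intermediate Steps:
x = 7/6 (x = -7/(-6) = -7*(-⅙) = 7/6 ≈ 1.1667)
(x + 28)*(-16 - 23) = (7/6 + 28)*(-16 - 23) = (175/6)*(-39) = -2275/2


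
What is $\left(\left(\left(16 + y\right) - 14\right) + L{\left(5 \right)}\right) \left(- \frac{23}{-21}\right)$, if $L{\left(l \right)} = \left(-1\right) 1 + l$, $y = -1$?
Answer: $\frac{115}{21} \approx 5.4762$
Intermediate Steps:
$L{\left(l \right)} = -1 + l$
$\left(\left(\left(16 + y\right) - 14\right) + L{\left(5 \right)}\right) \left(- \frac{23}{-21}\right) = \left(\left(\left(16 - 1\right) - 14\right) + \left(-1 + 5\right)\right) \left(- \frac{23}{-21}\right) = \left(\left(15 - 14\right) + 4\right) \left(\left(-23\right) \left(- \frac{1}{21}\right)\right) = \left(1 + 4\right) \frac{23}{21} = 5 \cdot \frac{23}{21} = \frac{115}{21}$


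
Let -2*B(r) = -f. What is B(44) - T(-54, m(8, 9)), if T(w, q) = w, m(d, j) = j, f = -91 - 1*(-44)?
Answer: 61/2 ≈ 30.500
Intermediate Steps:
f = -47 (f = -91 + 44 = -47)
B(r) = -47/2 (B(r) = -(-1)*(-47)/2 = -½*47 = -47/2)
B(44) - T(-54, m(8, 9)) = -47/2 - 1*(-54) = -47/2 + 54 = 61/2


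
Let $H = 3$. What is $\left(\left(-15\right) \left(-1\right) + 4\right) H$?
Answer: $57$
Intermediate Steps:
$\left(\left(-15\right) \left(-1\right) + 4\right) H = \left(\left(-15\right) \left(-1\right) + 4\right) 3 = \left(15 + 4\right) 3 = 19 \cdot 3 = 57$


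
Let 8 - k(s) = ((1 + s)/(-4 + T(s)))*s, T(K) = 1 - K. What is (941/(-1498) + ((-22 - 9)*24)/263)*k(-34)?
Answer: 595191815/6106597 ≈ 97.467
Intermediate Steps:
k(s) = 8 - s*(1 + s)/(-3 - s) (k(s) = 8 - (1 + s)/(-4 + (1 - s))*s = 8 - (1 + s)/(-3 - s)*s = 8 - s*(1 + s)/(-3 - s))
(941/(-1498) + ((-22 - 9)*24)/263)*k(-34) = (941/(-1498) + ((-22 - 9)*24)/263)*((24 + (-34)² + 9*(-34))/(3 - 34)) = (941*(-1/1498) - 31*24*(1/263))*((24 + 1156 - 306)/(-31)) = (-941/1498 - 744*1/263)*(-1/31*874) = (-941/1498 - 744/263)*(-874/31) = -1361995/393974*(-874/31) = 595191815/6106597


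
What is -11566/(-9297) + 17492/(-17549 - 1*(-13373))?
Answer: -1058551/359484 ≈ -2.9446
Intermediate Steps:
-11566/(-9297) + 17492/(-17549 - 1*(-13373)) = -11566*(-1/9297) + 17492/(-17549 + 13373) = 11566/9297 + 17492/(-4176) = 11566/9297 + 17492*(-1/4176) = 11566/9297 - 4373/1044 = -1058551/359484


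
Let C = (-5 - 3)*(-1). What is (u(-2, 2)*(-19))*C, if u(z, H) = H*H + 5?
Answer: -1368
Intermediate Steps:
u(z, H) = 5 + H**2 (u(z, H) = H**2 + 5 = 5 + H**2)
C = 8 (C = -8*(-1) = 8)
(u(-2, 2)*(-19))*C = ((5 + 2**2)*(-19))*8 = ((5 + 4)*(-19))*8 = (9*(-19))*8 = -171*8 = -1368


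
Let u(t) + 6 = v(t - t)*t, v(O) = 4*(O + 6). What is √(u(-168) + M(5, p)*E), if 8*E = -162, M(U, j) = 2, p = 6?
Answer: I*√16314/2 ≈ 63.863*I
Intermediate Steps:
E = -81/4 (E = (⅛)*(-162) = -81/4 ≈ -20.250)
v(O) = 24 + 4*O (v(O) = 4*(6 + O) = 24 + 4*O)
u(t) = -6 + 24*t (u(t) = -6 + (24 + 4*(t - t))*t = -6 + (24 + 4*0)*t = -6 + (24 + 0)*t = -6 + 24*t)
√(u(-168) + M(5, p)*E) = √((-6 + 24*(-168)) + 2*(-81/4)) = √((-6 - 4032) - 81/2) = √(-4038 - 81/2) = √(-8157/2) = I*√16314/2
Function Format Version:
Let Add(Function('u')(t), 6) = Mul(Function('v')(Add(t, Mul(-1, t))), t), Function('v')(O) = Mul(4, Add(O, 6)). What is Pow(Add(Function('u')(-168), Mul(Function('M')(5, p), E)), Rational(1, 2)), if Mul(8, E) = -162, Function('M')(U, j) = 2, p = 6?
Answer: Mul(Rational(1, 2), I, Pow(16314, Rational(1, 2))) ≈ Mul(63.863, I)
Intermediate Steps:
E = Rational(-81, 4) (E = Mul(Rational(1, 8), -162) = Rational(-81, 4) ≈ -20.250)
Function('v')(O) = Add(24, Mul(4, O)) (Function('v')(O) = Mul(4, Add(6, O)) = Add(24, Mul(4, O)))
Function('u')(t) = Add(-6, Mul(24, t)) (Function('u')(t) = Add(-6, Mul(Add(24, Mul(4, Add(t, Mul(-1, t)))), t)) = Add(-6, Mul(Add(24, Mul(4, 0)), t)) = Add(-6, Mul(Add(24, 0), t)) = Add(-6, Mul(24, t)))
Pow(Add(Function('u')(-168), Mul(Function('M')(5, p), E)), Rational(1, 2)) = Pow(Add(Add(-6, Mul(24, -168)), Mul(2, Rational(-81, 4))), Rational(1, 2)) = Pow(Add(Add(-6, -4032), Rational(-81, 2)), Rational(1, 2)) = Pow(Add(-4038, Rational(-81, 2)), Rational(1, 2)) = Pow(Rational(-8157, 2), Rational(1, 2)) = Mul(Rational(1, 2), I, Pow(16314, Rational(1, 2)))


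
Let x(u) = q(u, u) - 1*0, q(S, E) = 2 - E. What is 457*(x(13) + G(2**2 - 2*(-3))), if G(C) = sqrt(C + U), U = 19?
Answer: -5027 + 457*sqrt(29) ≈ -2566.0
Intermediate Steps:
x(u) = 2 - u (x(u) = (2 - u) - 1*0 = (2 - u) + 0 = 2 - u)
G(C) = sqrt(19 + C) (G(C) = sqrt(C + 19) = sqrt(19 + C))
457*(x(13) + G(2**2 - 2*(-3))) = 457*((2 - 1*13) + sqrt(19 + (2**2 - 2*(-3)))) = 457*((2 - 13) + sqrt(19 + (4 + 6))) = 457*(-11 + sqrt(19 + 10)) = 457*(-11 + sqrt(29)) = -5027 + 457*sqrt(29)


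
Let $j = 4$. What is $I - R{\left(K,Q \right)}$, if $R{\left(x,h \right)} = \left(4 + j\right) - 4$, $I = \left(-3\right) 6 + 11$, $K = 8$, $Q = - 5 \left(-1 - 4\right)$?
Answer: $-11$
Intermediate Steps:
$Q = 25$ ($Q = \left(-5\right) \left(-5\right) = 25$)
$I = -7$ ($I = -18 + 11 = -7$)
$R{\left(x,h \right)} = 4$ ($R{\left(x,h \right)} = \left(4 + 4\right) - 4 = 8 - 4 = 4$)
$I - R{\left(K,Q \right)} = -7 - 4 = -11$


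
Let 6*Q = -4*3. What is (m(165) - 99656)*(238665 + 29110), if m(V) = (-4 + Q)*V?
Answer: -26950482650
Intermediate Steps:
Q = -2 (Q = (-4*3)/6 = (⅙)*(-12) = -2)
m(V) = -6*V (m(V) = (-4 - 2)*V = -6*V)
(m(165) - 99656)*(238665 + 29110) = (-6*165 - 99656)*(238665 + 29110) = (-990 - 99656)*267775 = -100646*267775 = -26950482650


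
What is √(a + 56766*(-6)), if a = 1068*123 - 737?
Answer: I*√209969 ≈ 458.22*I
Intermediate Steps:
a = 130627 (a = 131364 - 737 = 130627)
√(a + 56766*(-6)) = √(130627 + 56766*(-6)) = √(130627 - 340596) = √(-209969) = I*√209969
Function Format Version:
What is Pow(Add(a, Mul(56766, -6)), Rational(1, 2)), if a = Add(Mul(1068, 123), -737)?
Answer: Mul(I, Pow(209969, Rational(1, 2))) ≈ Mul(458.22, I)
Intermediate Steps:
a = 130627 (a = Add(131364, -737) = 130627)
Pow(Add(a, Mul(56766, -6)), Rational(1, 2)) = Pow(Add(130627, Mul(56766, -6)), Rational(1, 2)) = Pow(Add(130627, -340596), Rational(1, 2)) = Pow(-209969, Rational(1, 2)) = Mul(I, Pow(209969, Rational(1, 2)))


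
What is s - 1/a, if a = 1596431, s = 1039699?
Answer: 1659807714268/1596431 ≈ 1.0397e+6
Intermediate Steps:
s - 1/a = 1039699 - 1/1596431 = 1659807714268/1596431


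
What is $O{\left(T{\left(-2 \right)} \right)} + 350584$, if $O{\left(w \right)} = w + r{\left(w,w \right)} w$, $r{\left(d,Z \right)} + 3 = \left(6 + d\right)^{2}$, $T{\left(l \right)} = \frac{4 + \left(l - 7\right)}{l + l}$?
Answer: $\frac{22441421}{64} \approx 3.5065 \cdot 10^{5}$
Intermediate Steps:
$T{\left(l \right)} = \frac{-3 + l}{2 l}$ ($T{\left(l \right)} = \frac{4 + \left(-7 + l\right)}{2 l} = \left(-3 + l\right) \frac{1}{2 l} = \frac{-3 + l}{2 l}$)
$r{\left(d,Z \right)} = -3 + \left(6 + d\right)^{2}$
$O{\left(w \right)} = w + w \left(-3 + \left(6 + w\right)^{2}\right)$ ($O{\left(w \right)} = w + \left(-3 + \left(6 + w\right)^{2}\right) w = w + w \left(-3 + \left(6 + w\right)^{2}\right)$)
$O{\left(T{\left(-2 \right)} \right)} + 350584 = \frac{-3 - 2}{2 \left(-2\right)} \left(-2 + \left(6 + \frac{-3 - 2}{2 \left(-2\right)}\right)^{2}\right) + 350584 = \frac{1}{2} \left(- \frac{1}{2}\right) \left(-5\right) \left(-2 + \left(6 + \frac{1}{2} \left(- \frac{1}{2}\right) \left(-5\right)\right)^{2}\right) + 350584 = \frac{5 \left(-2 + \left(6 + \frac{5}{4}\right)^{2}\right)}{4} + 350584 = \frac{5 \left(-2 + \left(\frac{29}{4}\right)^{2}\right)}{4} + 350584 = \frac{5 \left(-2 + \frac{841}{16}\right)}{4} + 350584 = \frac{5}{4} \cdot \frac{809}{16} + 350584 = \frac{4045}{64} + 350584 = \frac{22441421}{64}$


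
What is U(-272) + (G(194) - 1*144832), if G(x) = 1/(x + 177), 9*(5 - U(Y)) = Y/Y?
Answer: -483577715/3339 ≈ -1.4483e+5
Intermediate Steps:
U(Y) = 44/9 (U(Y) = 5 - Y/(9*Y) = 5 - ⅑*1 = 5 - ⅑ = 44/9)
G(x) = 1/(177 + x)
U(-272) + (G(194) - 1*144832) = 44/9 + (1/(177 + 194) - 1*144832) = 44/9 + (1/371 - 144832) = 44/9 - 53732671/371 = -483577715/3339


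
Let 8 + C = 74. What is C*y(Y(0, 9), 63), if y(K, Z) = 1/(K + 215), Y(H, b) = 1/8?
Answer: 528/1721 ≈ 0.30680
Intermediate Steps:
Y(H, b) = ⅛
y(K, Z) = 1/(215 + K)
C = 66 (C = -8 + 74 = 66)
C*y(Y(0, 9), 63) = 66/(215 + ⅛) = 66/(1721/8) = 66*(8/1721) = 528/1721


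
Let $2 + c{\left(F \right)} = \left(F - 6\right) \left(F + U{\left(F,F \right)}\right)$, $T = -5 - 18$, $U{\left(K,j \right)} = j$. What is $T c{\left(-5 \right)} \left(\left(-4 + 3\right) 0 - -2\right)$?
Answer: $-4968$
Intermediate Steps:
$T = -23$ ($T = -5 - 18 = -23$)
$c{\left(F \right)} = -2 + 2 F \left(-6 + F\right)$ ($c{\left(F \right)} = -2 + \left(F - 6\right) \left(F + F\right) = -2 + \left(-6 + F\right) 2 F = -2 + 2 F \left(-6 + F\right)$)
$T c{\left(-5 \right)} \left(\left(-4 + 3\right) 0 - -2\right) = - 23 \left(-2 - -60 + 2 \left(-5\right)^{2}\right) \left(\left(-4 + 3\right) 0 - -2\right) = - 23 \left(-2 + 60 + 2 \cdot 25\right) \left(\left(-1\right) 0 + 2\right) = - 23 \left(-2 + 60 + 50\right) \left(0 + 2\right) = \left(-23\right) 108 \cdot 2 = \left(-2484\right) 2 = -4968$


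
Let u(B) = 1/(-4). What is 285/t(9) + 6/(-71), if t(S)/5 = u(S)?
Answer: -16194/71 ≈ -228.08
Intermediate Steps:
u(B) = -¼
t(S) = -5/4 (t(S) = 5*(-¼) = -5/4)
285/t(9) + 6/(-71) = 285/(-5/4) + 6/(-71) = 285*(-⅘) + 6*(-1/71) = -228 - 6/71 = -16194/71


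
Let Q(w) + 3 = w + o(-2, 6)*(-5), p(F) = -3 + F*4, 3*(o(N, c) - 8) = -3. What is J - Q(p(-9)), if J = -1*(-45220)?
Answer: 45297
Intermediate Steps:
o(N, c) = 7 (o(N, c) = 8 + (⅓)*(-3) = 8 - 1 = 7)
p(F) = -3 + 4*F
Q(w) = -38 + w (Q(w) = -3 + (w + 7*(-5)) = -3 + (w - 35) = -3 + (-35 + w) = -38 + w)
J = 45220
J - Q(p(-9)) = 45220 - (-38 + (-3 + 4*(-9))) = 45220 - (-38 + (-3 - 36)) = 45220 - (-38 - 39) = 45220 - 1*(-77) = 45220 + 77 = 45297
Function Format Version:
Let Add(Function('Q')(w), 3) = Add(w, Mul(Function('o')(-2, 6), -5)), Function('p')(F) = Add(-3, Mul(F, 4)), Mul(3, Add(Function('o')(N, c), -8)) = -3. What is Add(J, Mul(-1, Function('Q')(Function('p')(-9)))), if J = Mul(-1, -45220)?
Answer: 45297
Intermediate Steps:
Function('o')(N, c) = 7 (Function('o')(N, c) = Add(8, Mul(Rational(1, 3), -3)) = Add(8, -1) = 7)
Function('p')(F) = Add(-3, Mul(4, F))
Function('Q')(w) = Add(-38, w) (Function('Q')(w) = Add(-3, Add(w, Mul(7, -5))) = Add(-3, Add(w, -35)) = Add(-3, Add(-35, w)) = Add(-38, w))
J = 45220
Add(J, Mul(-1, Function('Q')(Function('p')(-9)))) = Add(45220, Mul(-1, Add(-38, Add(-3, Mul(4, -9))))) = Add(45220, Mul(-1, Add(-38, Add(-3, -36)))) = Add(45220, Mul(-1, Add(-38, -39))) = Add(45220, Mul(-1, -77)) = Add(45220, 77) = 45297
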